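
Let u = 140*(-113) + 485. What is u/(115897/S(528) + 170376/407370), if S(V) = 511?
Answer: -532037780575/7883337171 ≈ -67.489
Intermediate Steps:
u = -15335 (u = -15820 + 485 = -15335)
u/(115897/S(528) + 170376/407370) = -15335/(115897/511 + 170376/407370) = -15335/(115897*(1/511) + 170376*(1/407370)) = -15335/(115897/511 + 28396/67895) = -15335/7883337171/34694345 = -15335*34694345/7883337171 = -532037780575/7883337171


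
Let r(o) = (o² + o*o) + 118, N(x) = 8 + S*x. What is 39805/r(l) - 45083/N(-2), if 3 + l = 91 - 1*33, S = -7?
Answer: -138598117/67848 ≈ -2042.8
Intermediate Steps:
l = 55 (l = -3 + (91 - 1*33) = -3 + (91 - 33) = -3 + 58 = 55)
N(x) = 8 - 7*x
r(o) = 118 + 2*o² (r(o) = (o² + o²) + 118 = 2*o² + 118 = 118 + 2*o²)
39805/r(l) - 45083/N(-2) = 39805/(118 + 2*55²) - 45083/(8 - 7*(-2)) = 39805/(118 + 2*3025) - 45083/(8 + 14) = 39805/(118 + 6050) - 45083/22 = 39805/6168 - 45083*1/22 = 39805*(1/6168) - 45083/22 = 39805/6168 - 45083/22 = -138598117/67848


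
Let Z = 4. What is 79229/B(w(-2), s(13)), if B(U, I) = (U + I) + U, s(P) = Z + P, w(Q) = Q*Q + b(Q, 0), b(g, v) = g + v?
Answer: 79229/21 ≈ 3772.8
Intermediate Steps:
w(Q) = Q + Q² (w(Q) = Q*Q + (Q + 0) = Q² + Q = Q + Q²)
s(P) = 4 + P
B(U, I) = I + 2*U (B(U, I) = (I + U) + U = I + 2*U)
79229/B(w(-2), s(13)) = 79229/((4 + 13) + 2*(-2*(1 - 2))) = 79229/(17 + 2*(-2*(-1))) = 79229/(17 + 2*2) = 79229/(17 + 4) = 79229/21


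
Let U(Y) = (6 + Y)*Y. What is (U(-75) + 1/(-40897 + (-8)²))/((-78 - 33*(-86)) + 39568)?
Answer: 2855551/23356476 ≈ 0.12226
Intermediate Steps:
U(Y) = Y*(6 + Y)
(U(-75) + 1/(-40897 + (-8)²))/((-78 - 33*(-86)) + 39568) = (-75*(6 - 75) + 1/(-40897 + (-8)²))/((-78 - 33*(-86)) + 39568) = (-75*(-69) + 1/(-40897 + 64))/((-78 + 2838) + 39568) = (5175 + 1/(-40833))/(2760 + 39568) = (5175 - 1/40833)/42328 = (211310774/40833)*(1/42328) = 2855551/23356476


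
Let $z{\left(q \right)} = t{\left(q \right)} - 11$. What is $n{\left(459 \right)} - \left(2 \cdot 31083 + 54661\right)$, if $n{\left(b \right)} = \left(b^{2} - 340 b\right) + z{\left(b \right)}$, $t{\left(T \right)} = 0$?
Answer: $-62217$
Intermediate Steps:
$z{\left(q \right)} = -11$ ($z{\left(q \right)} = 0 - 11 = -11$)
$n{\left(b \right)} = -11 + b^{2} - 340 b$ ($n{\left(b \right)} = \left(b^{2} - 340 b\right) - 11 = -11 + b^{2} - 340 b$)
$n{\left(459 \right)} - \left(2 \cdot 31083 + 54661\right) = \left(-11 + 459^{2} - 156060\right) - \left(2 \cdot 31083 + 54661\right) = \left(-11 + 210681 - 156060\right) - \left(62166 + 54661\right) = 54610 - 116827 = -62217$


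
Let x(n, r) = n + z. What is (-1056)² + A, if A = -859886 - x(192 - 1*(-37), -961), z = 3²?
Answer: 255012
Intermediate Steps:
z = 9
x(n, r) = 9 + n (x(n, r) = n + 9 = 9 + n)
A = -860124 (A = -859886 - (9 + (192 - 1*(-37))) = -859886 - (9 + (192 + 37)) = -859886 - (9 + 229) = -859886 - 1*238 = -859886 - 238 = -860124)
(-1056)² + A = (-1056)² - 860124 = 1115136 - 860124 = 255012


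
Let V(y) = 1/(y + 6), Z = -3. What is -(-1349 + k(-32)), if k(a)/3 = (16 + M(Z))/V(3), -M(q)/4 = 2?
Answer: 1133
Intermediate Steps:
V(y) = 1/(6 + y)
M(q) = -8 (M(q) = -4*2 = -8)
k(a) = 216 (k(a) = 3*((16 - 8)/(1/(6 + 3))) = 3*(8/(1/9)) = 3*(8*9) = 3*72 = 216)
-(-1349 + k(-32)) = -(-1349 + 216) = -1*(-1133) = 1133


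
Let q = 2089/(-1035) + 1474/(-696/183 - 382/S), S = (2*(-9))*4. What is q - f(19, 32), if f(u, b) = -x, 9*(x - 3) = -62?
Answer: 1110008518/1138155 ≈ 975.27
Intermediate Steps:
S = -72 (S = -18*4 = -72)
x = -35/9 (x = 3 + (⅑)*(-62) = 3 - 62/9 = -35/9 ≈ -3.8889)
f(u, b) = 35/9 (f(u, b) = -1*(-35/9) = 35/9)
q = 3343304029/3414465 (q = 2089/(-1035) + 1474/(-696/183 - 382/(-72)) = 2089*(-1/1035) + 1474/(-696*1/183 - 382*(-1/72)) = -2089/1035 + 1474/(-232/61 + 191/36) = -2089/1035 + 1474/(3299/2196) = -2089/1035 + 1474*(2196/3299) = -2089/1035 + 3236904/3299 = 3343304029/3414465 ≈ 979.16)
q - f(19, 32) = 3343304029/3414465 - 1*35/9 = 3343304029/3414465 - 35/9 = 1110008518/1138155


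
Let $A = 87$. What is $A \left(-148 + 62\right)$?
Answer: $-7482$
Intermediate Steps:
$A \left(-148 + 62\right) = 87 \left(-148 + 62\right) = 87 \left(-86\right) = -7482$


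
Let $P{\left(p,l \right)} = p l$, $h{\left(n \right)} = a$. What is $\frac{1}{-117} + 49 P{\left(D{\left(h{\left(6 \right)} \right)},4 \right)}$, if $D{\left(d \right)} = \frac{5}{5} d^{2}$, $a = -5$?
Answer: $\frac{573299}{117} \approx 4900.0$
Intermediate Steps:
$h{\left(n \right)} = -5$
$D{\left(d \right)} = d^{2}$ ($D{\left(d \right)} = 5 \cdot \frac{1}{5} d^{2} = 1 d^{2} = d^{2}$)
$P{\left(p,l \right)} = l p$
$\frac{1}{-117} + 49 P{\left(D{\left(h{\left(6 \right)} \right)},4 \right)} = \frac{1}{-117} + 49 \cdot 4 \left(-5\right)^{2} = - \frac{1}{117} + 49 \cdot 4 \cdot 25 = - \frac{1}{117} + 49 \cdot 100 = - \frac{1}{117} + 4900 = \frac{573299}{117}$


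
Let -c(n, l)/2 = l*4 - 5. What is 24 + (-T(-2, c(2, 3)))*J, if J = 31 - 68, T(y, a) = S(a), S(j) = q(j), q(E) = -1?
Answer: -13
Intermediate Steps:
c(n, l) = 10 - 8*l (c(n, l) = -2*(l*4 - 5) = -2*(4*l - 5) = -2*(-5 + 4*l) = 10 - 8*l)
S(j) = -1
T(y, a) = -1
J = -37
24 + (-T(-2, c(2, 3)))*J = 24 - 1*(-1)*(-37) = 24 + 1*(-37) = 24 - 37 = -13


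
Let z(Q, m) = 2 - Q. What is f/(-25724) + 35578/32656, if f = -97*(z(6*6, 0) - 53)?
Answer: 79953061/105005368 ≈ 0.76142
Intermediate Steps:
f = 8439 (f = -97*((2 - 6*6) - 53) = -97*((2 - 1*36) - 53) = -97*((2 - 36) - 53) = -97*(-34 - 53) = -97*(-87) = 8439)
f/(-25724) + 35578/32656 = 8439/(-25724) + 35578/32656 = 8439*(-1/25724) + 35578*(1/32656) = -8439/25724 + 17789/16328 = 79953061/105005368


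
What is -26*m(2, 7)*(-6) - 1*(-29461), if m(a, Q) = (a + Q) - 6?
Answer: 29929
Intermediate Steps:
m(a, Q) = -6 + Q + a (m(a, Q) = (Q + a) - 6 = -6 + Q + a)
-26*m(2, 7)*(-6) - 1*(-29461) = -26*(-6 + 7 + 2)*(-6) - 1*(-29461) = -26*3*(-6) + 29461 = -78*(-6) + 29461 = 468 + 29461 = 29929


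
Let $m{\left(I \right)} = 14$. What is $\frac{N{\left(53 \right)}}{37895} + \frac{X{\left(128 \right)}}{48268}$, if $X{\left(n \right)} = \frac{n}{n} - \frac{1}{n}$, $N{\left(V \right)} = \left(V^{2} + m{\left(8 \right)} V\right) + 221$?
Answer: $\frac{2119034123}{21284257280} \approx 0.099559$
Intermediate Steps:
$N{\left(V \right)} = 221 + V^{2} + 14 V$ ($N{\left(V \right)} = \left(V^{2} + 14 V\right) + 221 = 221 + V^{2} + 14 V$)
$X{\left(n \right)} = 1 - \frac{1}{n}$
$\frac{N{\left(53 \right)}}{37895} + \frac{X{\left(128 \right)}}{48268} = \frac{221 + 53^{2} + 14 \cdot 53}{37895} + \frac{\frac{1}{128} \left(-1 + 128\right)}{48268} = \left(221 + 2809 + 742\right) \frac{1}{37895} + \frac{1}{128} \cdot 127 \cdot \frac{1}{48268} = 3772 \cdot \frac{1}{37895} + \frac{127}{128} \cdot \frac{1}{48268} = \frac{3772}{37895} + \frac{127}{6178304} = \frac{2119034123}{21284257280}$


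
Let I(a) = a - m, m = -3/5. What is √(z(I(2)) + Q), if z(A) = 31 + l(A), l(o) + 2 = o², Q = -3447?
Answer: I*√85281/5 ≈ 58.406*I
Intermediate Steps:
m = -⅗ (m = -3*⅕ = -⅗ ≈ -0.60000)
l(o) = -2 + o²
I(a) = ⅗ + a (I(a) = a - 1*(-⅗) = a + ⅗ = ⅗ + a)
z(A) = 29 + A² (z(A) = 31 + (-2 + A²) = 29 + A²)
√(z(I(2)) + Q) = √((29 + (⅗ + 2)²) - 3447) = √((29 + (13/5)²) - 3447) = √((29 + 169/25) - 3447) = √(894/25 - 3447) = √(-85281/25) = I*√85281/5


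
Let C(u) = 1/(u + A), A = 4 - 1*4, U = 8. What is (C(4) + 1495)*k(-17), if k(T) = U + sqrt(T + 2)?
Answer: 11962 + 5981*I*sqrt(15)/4 ≈ 11962.0 + 5791.1*I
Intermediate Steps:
k(T) = 8 + sqrt(2 + T) (k(T) = 8 + sqrt(T + 2) = 8 + sqrt(2 + T))
A = 0 (A = 4 - 4 = 0)
C(u) = 1/u (C(u) = 1/(u + 0) = 1/u)
(C(4) + 1495)*k(-17) = (1/4 + 1495)*(8 + sqrt(2 - 17)) = (1/4 + 1495)*(8 + sqrt(-15)) = 5981*(8 + I*sqrt(15))/4 = 11962 + 5981*I*sqrt(15)/4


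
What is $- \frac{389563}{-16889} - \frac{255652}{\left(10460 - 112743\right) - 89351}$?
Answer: $\frac{39485611285}{1618253313} \approx 24.4$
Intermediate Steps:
$- \frac{389563}{-16889} - \frac{255652}{\left(10460 - 112743\right) - 89351} = \left(-389563\right) \left(- \frac{1}{16889}\right) - \frac{255652}{-102283 - 89351} = \frac{389563}{16889} - \frac{255652}{-191634} = \frac{389563}{16889} - - \frac{127826}{95817} = \frac{389563}{16889} + \frac{127826}{95817} = \frac{39485611285}{1618253313}$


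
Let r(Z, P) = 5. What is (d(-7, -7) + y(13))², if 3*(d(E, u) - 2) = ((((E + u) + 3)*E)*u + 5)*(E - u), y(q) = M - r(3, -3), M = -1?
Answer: 16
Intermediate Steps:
y(q) = -6 (y(q) = -1 - 1*5 = -1 - 5 = -6)
d(E, u) = 2 + (5 + E*u*(3 + E + u))*(E - u)/3 (d(E, u) = 2 + (((((E + u) + 3)*E)*u + 5)*(E - u))/3 = 2 + ((((3 + E + u)*E)*u + 5)*(E - u))/3 = 2 + (((E*(3 + E + u))*u + 5)*(E - u))/3 = 2 + ((E*u*(3 + E + u) + 5)*(E - u))/3 = 2 + ((5 + E*u*(3 + E + u))*(E - u))/3 = 2 + (5 + E*u*(3 + E + u))*(E - u)/3)
(d(-7, -7) + y(13))² = ((2 - 5/3*(-7) + (5/3)*(-7) - 7*(-7)² - 1*(-7)*(-7)² - ⅓*(-7)*(-7)³ + (⅓)*(-7)*(-7)³) - 6)² = ((2 + 35/3 - 35/3 - 7*49 - 1*(-7)*49 - ⅓*(-7)*(-343) + (⅓)*(-7)*(-343)) - 6)² = ((2 + 35/3 - 35/3 - 343 + 343 - 2401/3 + 2401/3) - 6)² = (2 - 6)² = (-4)² = 16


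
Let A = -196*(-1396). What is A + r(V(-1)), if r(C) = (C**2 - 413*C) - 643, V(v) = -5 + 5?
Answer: 272973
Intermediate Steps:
V(v) = 0
r(C) = -643 + C**2 - 413*C
A = 273616
A + r(V(-1)) = 273616 + (-643 + 0**2 - 413*0) = 273616 + (-643 + 0 + 0) = 273616 - 643 = 272973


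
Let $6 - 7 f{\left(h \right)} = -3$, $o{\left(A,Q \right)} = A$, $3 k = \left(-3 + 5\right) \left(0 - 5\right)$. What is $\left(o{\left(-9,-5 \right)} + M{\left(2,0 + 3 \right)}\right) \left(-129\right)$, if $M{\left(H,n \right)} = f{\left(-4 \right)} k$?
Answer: $\frac{11997}{7} \approx 1713.9$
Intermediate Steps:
$k = - \frac{10}{3}$ ($k = \frac{\left(-3 + 5\right) \left(0 - 5\right)}{3} = \frac{2 \left(-5\right)}{3} = \frac{1}{3} \left(-10\right) = - \frac{10}{3} \approx -3.3333$)
$f{\left(h \right)} = \frac{9}{7}$ ($f{\left(h \right)} = \frac{6}{7} - - \frac{3}{7} = \frac{6}{7} + \frac{3}{7} = \frac{9}{7}$)
$M{\left(H,n \right)} = - \frac{30}{7}$ ($M{\left(H,n \right)} = \frac{9}{7} \left(- \frac{10}{3}\right) = - \frac{30}{7}$)
$\left(o{\left(-9,-5 \right)} + M{\left(2,0 + 3 \right)}\right) \left(-129\right) = \left(-9 - \frac{30}{7}\right) \left(-129\right) = \left(- \frac{93}{7}\right) \left(-129\right) = \frac{11997}{7}$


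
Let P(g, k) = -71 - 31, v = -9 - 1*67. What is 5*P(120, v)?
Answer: -510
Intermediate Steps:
v = -76 (v = -9 - 67 = -76)
P(g, k) = -102
5*P(120, v) = 5*(-102) = -510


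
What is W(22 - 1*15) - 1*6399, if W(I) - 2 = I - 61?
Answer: -6451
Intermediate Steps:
W(I) = -59 + I (W(I) = 2 + (I - 61) = 2 + (-61 + I) = -59 + I)
W(22 - 1*15) - 1*6399 = (-59 + (22 - 1*15)) - 1*6399 = (-59 + (22 - 15)) - 6399 = (-59 + 7) - 6399 = -52 - 6399 = -6451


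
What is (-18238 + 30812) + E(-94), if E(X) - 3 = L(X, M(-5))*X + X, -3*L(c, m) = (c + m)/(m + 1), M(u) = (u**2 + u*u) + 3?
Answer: 1009196/81 ≈ 12459.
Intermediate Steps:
M(u) = 3 + 2*u**2 (M(u) = (u**2 + u**2) + 3 = 2*u**2 + 3 = 3 + 2*u**2)
L(c, m) = -(c + m)/(3*(1 + m)) (L(c, m) = -(c + m)/(3*(m + 1)) = -(c + m)/(3*(1 + m)))
E(X) = 3 + X + X*(-53/162 - X/162) (E(X) = 3 + (((-X - (3 + 2*(-5)**2))/(3*(1 + (3 + 2*(-5)**2))))*X + X) = 3 + (((-X - (3 + 2*25))/(3*(1 + (3 + 2*25))))*X + X) = 3 + (((-X - (3 + 50))/(3*(1 + (3 + 50))))*X + X) = 3 + (((-X - 1*53)/(3*(1 + 53)))*X + X) = 3 + (((1/3)*(-X - 53)/54)*X + X) = 3 + (((1/3)*(1/54)*(-53 - X))*X + X) = 3 + ((-53/162 - X/162)*X + X) = 3 + (X*(-53/162 - X/162) + X) = 3 + (X + X*(-53/162 - X/162)) = 3 + X + X*(-53/162 - X/162))
(-18238 + 30812) + E(-94) = (-18238 + 30812) + (3 - 1/162*(-94)**2 + (109/162)*(-94)) = 12574 + (3 - 1/162*8836 - 5123/81) = 12574 + (3 - 4418/81 - 5123/81) = 12574 - 9298/81 = 1009196/81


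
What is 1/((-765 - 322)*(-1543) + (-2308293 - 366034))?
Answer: -1/997086 ≈ -1.0029e-6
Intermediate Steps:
1/((-765 - 322)*(-1543) + (-2308293 - 366034)) = 1/(-1087*(-1543) - 2674327) = 1/(1677241 - 2674327) = 1/(-997086) = -1/997086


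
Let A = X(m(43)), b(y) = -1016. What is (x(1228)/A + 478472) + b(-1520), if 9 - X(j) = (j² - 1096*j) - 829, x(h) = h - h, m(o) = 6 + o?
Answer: 477456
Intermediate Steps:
x(h) = 0
X(j) = 838 - j² + 1096*j (X(j) = 9 - ((j² - 1096*j) - 829) = 9 - (-829 + j² - 1096*j) = 9 + (829 - j² + 1096*j) = 838 - j² + 1096*j)
A = 52141 (A = 838 - (6 + 43)² + 1096*(6 + 43) = 838 - 1*49² + 1096*49 = 838 - 1*2401 + 53704 = 838 - 2401 + 53704 = 52141)
(x(1228)/A + 478472) + b(-1520) = (0/52141 + 478472) - 1016 = (0*(1/52141) + 478472) - 1016 = (0 + 478472) - 1016 = 478472 - 1016 = 477456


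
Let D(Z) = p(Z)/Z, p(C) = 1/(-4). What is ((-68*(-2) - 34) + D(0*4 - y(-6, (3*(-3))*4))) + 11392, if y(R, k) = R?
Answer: 275855/24 ≈ 11494.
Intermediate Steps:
p(C) = -¼
D(Z) = -1/(4*Z)
((-68*(-2) - 34) + D(0*4 - y(-6, (3*(-3))*4))) + 11392 = ((-68*(-2) - 34) - 1/(4*(0*4 - 1*(-6)))) + 11392 = ((136 - 34) - 1/(4*(0 + 6))) + 11392 = (102 - ¼/6) + 11392 = (102 - ¼*⅙) + 11392 = (102 - 1/24) + 11392 = 2447/24 + 11392 = 275855/24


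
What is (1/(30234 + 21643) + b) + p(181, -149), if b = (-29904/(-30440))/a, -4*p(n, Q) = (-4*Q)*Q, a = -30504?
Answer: 22279610436504989/1003540851740 ≈ 22201.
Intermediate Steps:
p(n, Q) = Q² (p(n, Q) = -(-4*Q)*Q/4 = -(-1)*Q² = Q²)
b = -623/19344620 (b = -29904/(-30440)/(-30504) = -29904*(-1/30440)*(-1/30504) = (3738/3805)*(-1/30504) = -623/19344620 ≈ -3.2205e-5)
(1/(30234 + 21643) + b) + p(181, -149) = (1/(30234 + 21643) - 623/19344620) + (-149)² = (1/51877 - 623/19344620) + 22201 = -12974751/1003540851740 + 22201 = 22279610436504989/1003540851740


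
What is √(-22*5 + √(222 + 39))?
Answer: √(-110 + 3*√29) ≈ 9.6873*I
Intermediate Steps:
√(-22*5 + √(222 + 39)) = √(-110 + √261) = √(-110 + 3*√29)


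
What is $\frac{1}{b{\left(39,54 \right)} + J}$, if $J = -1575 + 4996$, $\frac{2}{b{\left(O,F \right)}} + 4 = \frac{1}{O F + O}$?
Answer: $\frac{8579}{29344469} \approx 0.00029235$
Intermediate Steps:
$b{\left(O,F \right)} = \frac{2}{-4 + \frac{1}{O + F O}}$ ($b{\left(O,F \right)} = \frac{2}{-4 + \frac{1}{O F + O}} = \frac{2}{-4 + \frac{1}{F O + O}} = \frac{2}{-4 + \frac{1}{O + F O}}$)
$J = 3421$
$\frac{1}{b{\left(39,54 \right)} + J} = \frac{1}{\left(-2\right) 39 \frac{1}{-1 + 4 \cdot 39 + 4 \cdot 54 \cdot 39} \left(1 + 54\right) + 3421} = \frac{1}{\left(-2\right) 39 \frac{1}{-1 + 156 + 8424} \cdot 55 + 3421} = \frac{1}{\left(-2\right) 39 \cdot \frac{1}{8579} \cdot 55 + 3421} = \frac{1}{- \frac{4290}{8579} + 3421} = \frac{1}{\frac{29344469}{8579}} = \frac{8579}{29344469}$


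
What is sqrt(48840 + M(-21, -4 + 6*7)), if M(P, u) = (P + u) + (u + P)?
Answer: sqrt(48874) ≈ 221.07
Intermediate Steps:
M(P, u) = 2*P + 2*u (M(P, u) = (P + u) + (P + u) = 2*P + 2*u)
sqrt(48840 + M(-21, -4 + 6*7)) = sqrt(48840 + (2*(-21) + 2*(-4 + 6*7))) = sqrt(48840 + (-42 + 2*(-4 + 42))) = sqrt(48840 + (-42 + 2*38)) = sqrt(48840 + (-42 + 76)) = sqrt(48840 + 34) = sqrt(48874)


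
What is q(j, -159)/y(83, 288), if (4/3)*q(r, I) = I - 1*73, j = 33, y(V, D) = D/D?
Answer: -174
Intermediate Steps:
y(V, D) = 1
q(r, I) = -219/4 + 3*I/4 (q(r, I) = 3*(I - 1*73)/4 = 3*(I - 73)/4 = 3*(-73 + I)/4 = -219/4 + 3*I/4)
q(j, -159)/y(83, 288) = (-219/4 + (¾)*(-159))/1 = (-219/4 - 477/4)*1 = -174*1 = -174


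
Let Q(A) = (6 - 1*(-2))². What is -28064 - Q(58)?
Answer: -28128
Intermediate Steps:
Q(A) = 64 (Q(A) = (6 + 2)² = 8² = 64)
-28064 - Q(58) = -28064 - 1*64 = -28064 - 64 = -28128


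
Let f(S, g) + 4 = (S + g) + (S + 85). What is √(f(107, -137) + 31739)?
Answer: √31897 ≈ 178.60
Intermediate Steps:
f(S, g) = 81 + g + 2*S (f(S, g) = -4 + ((S + g) + (S + 85)) = -4 + ((S + g) + (85 + S)) = -4 + (85 + g + 2*S) = 81 + g + 2*S)
√(f(107, -137) + 31739) = √((81 - 137 + 2*107) + 31739) = √((81 - 137 + 214) + 31739) = √(158 + 31739) = √31897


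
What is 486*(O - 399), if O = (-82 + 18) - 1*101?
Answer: -274104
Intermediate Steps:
O = -165 (O = -64 - 101 = -165)
486*(O - 399) = 486*(-165 - 399) = 486*(-564) = -274104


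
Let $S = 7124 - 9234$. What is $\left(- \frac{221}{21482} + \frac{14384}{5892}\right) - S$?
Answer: $\frac{66843624199}{31642986} \approx 2112.4$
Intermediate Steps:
$S = -2110$ ($S = 7124 - 9234 = -2110$)
$\left(- \frac{221}{21482} + \frac{14384}{5892}\right) - S = \left(- \frac{221}{21482} + \frac{14384}{5892}\right) - -2110 = \left(\left(-221\right) \frac{1}{21482} + 14384 \cdot \frac{1}{5892}\right) + 2110 = \left(- \frac{221}{21482} + \frac{3596}{1473}\right) + 2110 = \frac{76923739}{31642986} + 2110 = \frac{66843624199}{31642986}$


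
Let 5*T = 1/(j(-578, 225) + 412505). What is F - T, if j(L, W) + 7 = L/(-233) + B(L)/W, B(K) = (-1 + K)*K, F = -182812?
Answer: -1322542076368879/7234437982 ≈ -1.8281e+5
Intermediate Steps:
B(K) = K*(-1 + K)
j(L, W) = -7 - L/233 + L*(-1 + L)/W (j(L, W) = -7 + (L/(-233) + (L*(-1 + L))/W) = -7 + (L*(-1/233) + L*(-1 + L)/W) = -7 + (-L/233 + L*(-1 + L)/W) = -7 - L/233 + L*(-1 + L)/W)
T = 3495/7234437982 (T = 1/(5*((-578*(-1 - 578) - 1/233*225*(1631 - 578))/225 + 412505)) = 1/(5*((-578*(-579) - 1/233*225*1053)/225 + 412505)) = 1/(5*((334662 - 236925/233)/225 + 412505)) = 1/(5*((1/225)*(77739321/233) + 412505)) = 1/(5*(25913107/17475 + 412505)) = 1/(5*(7234437982/17475)) = (⅕)*(17475/7234437982) = 3495/7234437982 ≈ 4.8311e-7)
F - T = -182812 - 1*3495/7234437982 = -182812 - 3495/7234437982 = -1322542076368879/7234437982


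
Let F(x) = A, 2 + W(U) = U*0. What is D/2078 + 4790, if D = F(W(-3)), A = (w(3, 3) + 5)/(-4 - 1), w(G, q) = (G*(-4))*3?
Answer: 49768131/10390 ≈ 4790.0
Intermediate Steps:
w(G, q) = -12*G (w(G, q) = -4*G*3 = -12*G)
W(U) = -2 (W(U) = -2 + U*0 = -2 + 0 = -2)
A = 31/5 (A = (-12*3 + 5)/(-4 - 1) = (-36 + 5)/(-5) = -31*(-1/5) = 31/5 ≈ 6.2000)
F(x) = 31/5
D = 31/5 ≈ 6.2000
D/2078 + 4790 = (31/5)/2078 + 4790 = (31/5)*(1/2078) + 4790 = 31/10390 + 4790 = 49768131/10390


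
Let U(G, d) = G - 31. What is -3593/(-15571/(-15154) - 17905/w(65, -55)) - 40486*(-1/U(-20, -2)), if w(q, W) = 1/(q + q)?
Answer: -158674188429408/199881424331 ≈ -793.84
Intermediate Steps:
U(G, d) = -31 + G
w(q, W) = 1/(2*q)
-3593/(-15571/(-15154) - 17905/w(65, -55)) - 40486*(-1/U(-20, -2)) = -3593/(-15571/(-15154) - 17905/((1/2)/65)) - 40486*(-1/(-31 - 20)) = -3593/(-15571*(-1/15154) - 17905/((1/2)*(1/65))) - 40486/((-1*(-51))) = -3593/(15571/15154 - 17905/1/130) - 40486/51 = -3593/(15571/15154 - 17905*130) - 40486*1/51 = -3593/(15571/15154 - 2327650) - 40486/51 = -3593/(-35273192529/15154) - 40486/51 = -3593*(-15154/35273192529) - 40486/51 = 54448322/35273192529 - 40486/51 = -158674188429408/199881424331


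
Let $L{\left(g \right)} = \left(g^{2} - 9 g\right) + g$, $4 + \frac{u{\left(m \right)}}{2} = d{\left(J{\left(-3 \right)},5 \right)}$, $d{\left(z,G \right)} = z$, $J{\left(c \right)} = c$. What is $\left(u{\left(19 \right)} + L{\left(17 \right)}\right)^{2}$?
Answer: $19321$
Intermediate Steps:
$u{\left(m \right)} = -14$ ($u{\left(m \right)} = -8 + 2 \left(-3\right) = -8 - 6 = -14$)
$L{\left(g \right)} = g^{2} - 8 g$
$\left(u{\left(19 \right)} + L{\left(17 \right)}\right)^{2} = \left(-14 + 17 \left(-8 + 17\right)\right)^{2} = \left(-14 + 17 \cdot 9\right)^{2} = \left(-14 + 153\right)^{2} = 139^{2} = 19321$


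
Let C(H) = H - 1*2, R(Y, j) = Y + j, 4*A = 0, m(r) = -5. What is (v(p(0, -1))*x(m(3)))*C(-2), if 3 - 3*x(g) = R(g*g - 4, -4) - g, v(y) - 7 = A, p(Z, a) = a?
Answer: 532/3 ≈ 177.33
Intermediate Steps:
A = 0 (A = (1/4)*0 = 0)
C(H) = -2 + H (C(H) = H - 2 = -2 + H)
v(y) = 7 (v(y) = 7 + 0 = 7)
x(g) = 11/3 - g**2/3 + g/3 (x(g) = 1 - (((g*g - 4) - 4) - g)/3 = 1 - (((g**2 - 4) - 4) - g)/3 = 1 - (((-4 + g**2) - 4) - g)/3 = 1 - ((-8 + g**2) - g)/3 = 1 - (-8 + g**2 - g)/3 = 1 + (8/3 - g**2/3 + g/3) = 11/3 - g**2/3 + g/3)
(v(p(0, -1))*x(m(3)))*C(-2) = (7*(11/3 - 1/3*(-5)**2 + (1/3)*(-5)))*(-2 - 2) = (7*(11/3 - 1/3*25 - 5/3))*(-4) = (7*(11/3 - 25/3 - 5/3))*(-4) = (7*(-19/3))*(-4) = -133/3*(-4) = 532/3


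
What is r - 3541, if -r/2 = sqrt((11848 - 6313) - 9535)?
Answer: -3541 - 40*I*sqrt(10) ≈ -3541.0 - 126.49*I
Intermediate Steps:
r = -40*I*sqrt(10) (r = -2*sqrt((11848 - 6313) - 9535) = -2*sqrt(5535 - 9535) = -40*I*sqrt(10) ≈ -126.49*I)
r - 3541 = -40*I*sqrt(10) - 3541 = -3541 - 40*I*sqrt(10)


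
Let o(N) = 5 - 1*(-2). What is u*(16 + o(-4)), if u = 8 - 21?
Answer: -299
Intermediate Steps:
u = -13
o(N) = 7 (o(N) = 5 + 2 = 7)
u*(16 + o(-4)) = -13*(16 + 7) = -13*23 = -299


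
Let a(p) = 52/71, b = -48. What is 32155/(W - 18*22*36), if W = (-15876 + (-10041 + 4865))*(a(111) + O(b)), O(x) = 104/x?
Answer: 6849015/3394858 ≈ 2.0175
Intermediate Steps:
a(p) = 52/71 (a(p) = 52*(1/71) = 52/71)
W = 6431386/213 (W = (-15876 + (-10041 + 4865))*(52/71 + 104/(-48)) = (-15876 - 5176)*(52/71 + 104*(-1/48)) = -21052*(52/71 - 13/6) = -21052*(-611/426) = 6431386/213 ≈ 30194.)
32155/(W - 18*22*36) = 32155/(6431386/213 - 18*22*36) = 32155/(6431386/213 - 396*36) = 32155/(6431386/213 - 14256) = 32155/(3394858/213) = 32155*(213/3394858) = 6849015/3394858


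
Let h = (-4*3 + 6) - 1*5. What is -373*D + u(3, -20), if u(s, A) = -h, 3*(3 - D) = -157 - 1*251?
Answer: -51836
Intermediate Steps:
D = 139 (D = 3 - (-157 - 1*251)/3 = 3 - (-157 - 251)/3 = 3 - 1/3*(-408) = 3 + 136 = 139)
h = -11 (h = (-12 + 6) - 5 = -6 - 5 = -11)
u(s, A) = 11 (u(s, A) = -1*(-11) = 11)
-373*D + u(3, -20) = -373*139 + 11 = -51847 + 11 = -51836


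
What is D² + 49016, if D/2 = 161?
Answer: 152700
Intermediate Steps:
D = 322 (D = 2*161 = 322)
D² + 49016 = 322² + 49016 = 103684 + 49016 = 152700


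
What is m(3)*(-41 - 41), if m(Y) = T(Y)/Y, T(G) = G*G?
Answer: -246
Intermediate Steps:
T(G) = G²
m(Y) = Y (m(Y) = Y²/Y = Y)
m(3)*(-41 - 41) = 3*(-41 - 41) = 3*(-82) = -246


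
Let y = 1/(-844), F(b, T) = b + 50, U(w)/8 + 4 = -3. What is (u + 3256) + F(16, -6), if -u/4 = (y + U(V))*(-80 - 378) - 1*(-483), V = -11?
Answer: -21354080/211 ≈ -1.0120e+5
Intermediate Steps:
U(w) = -56 (U(w) = -32 + 8*(-3) = -32 - 24 = -56)
F(b, T) = 50 + b
y = -1/844 ≈ -0.0011848
u = -22055022/211 (u = -4*((-1/844 - 56)*(-80 - 378) - 1*(-483)) = -4*(-47265/844*(-458) + 483) = -4*(10823685/422 + 483) = -4*11027511/422 = -22055022/211 ≈ -1.0453e+5)
(u + 3256) + F(16, -6) = (-22055022/211 + 3256) + (50 + 16) = -21368006/211 + 66 = -21354080/211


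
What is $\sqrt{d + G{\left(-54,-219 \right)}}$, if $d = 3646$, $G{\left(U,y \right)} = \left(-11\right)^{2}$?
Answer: $\sqrt{3767} \approx 61.376$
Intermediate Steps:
$G{\left(U,y \right)} = 121$
$\sqrt{d + G{\left(-54,-219 \right)}} = \sqrt{3646 + 121} = \sqrt{3767}$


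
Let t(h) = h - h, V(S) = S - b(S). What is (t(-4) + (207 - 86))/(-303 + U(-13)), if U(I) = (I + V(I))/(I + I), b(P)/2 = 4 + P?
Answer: -1573/3935 ≈ -0.39975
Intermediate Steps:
b(P) = 8 + 2*P (b(P) = 2*(4 + P) = 8 + 2*P)
V(S) = -8 - S (V(S) = S - (8 + 2*S) = S + (-8 - 2*S) = -8 - S)
t(h) = 0
U(I) = -4/I (U(I) = (I + (-8 - I))/(I + I) = -8*1/(2*I) = -4/I)
(t(-4) + (207 - 86))/(-303 + U(-13)) = (0 + (207 - 86))/(-303 - 4/(-13)) = (0 + 121)/(-303 - 4*(-1/13)) = 121/(-303 + 4/13) = 121/(-3935/13) = 121*(-13/3935) = -1573/3935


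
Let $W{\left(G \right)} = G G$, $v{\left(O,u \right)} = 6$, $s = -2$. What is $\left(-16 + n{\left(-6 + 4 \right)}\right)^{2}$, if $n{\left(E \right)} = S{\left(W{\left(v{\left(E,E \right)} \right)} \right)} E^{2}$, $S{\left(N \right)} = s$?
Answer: $576$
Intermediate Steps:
$W{\left(G \right)} = G^{2}$
$S{\left(N \right)} = -2$
$n{\left(E \right)} = - 2 E^{2}$
$\left(-16 + n{\left(-6 + 4 \right)}\right)^{2} = \left(-16 - 2 \left(-6 + 4\right)^{2}\right)^{2} = \left(-16 - 2 \left(-2\right)^{2}\right)^{2} = \left(-16 - 8\right)^{2} = \left(-24\right)^{2} = 576$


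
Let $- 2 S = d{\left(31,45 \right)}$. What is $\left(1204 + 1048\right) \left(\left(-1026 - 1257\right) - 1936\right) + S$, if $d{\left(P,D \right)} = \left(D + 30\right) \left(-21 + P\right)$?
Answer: $-9501563$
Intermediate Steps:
$d{\left(P,D \right)} = \left(-21 + P\right) \left(30 + D\right)$ ($d{\left(P,D \right)} = \left(30 + D\right) \left(-21 + P\right) = \left(-21 + P\right) \left(30 + D\right)$)
$S = -375$ ($S = - \frac{-630 - 945 + 30 \cdot 31 + 45 \cdot 31}{2} = - \frac{-630 - 945 + 930 + 1395}{2} = \left(- \frac{1}{2}\right) 750 = -375$)
$\left(1204 + 1048\right) \left(\left(-1026 - 1257\right) - 1936\right) + S = \left(1204 + 1048\right) \left(\left(-1026 - 1257\right) - 1936\right) - 375 = 2252 \left(-2283 - 1936\right) - 375 = 2252 \left(-4219\right) - 375 = -9501188 - 375 = -9501563$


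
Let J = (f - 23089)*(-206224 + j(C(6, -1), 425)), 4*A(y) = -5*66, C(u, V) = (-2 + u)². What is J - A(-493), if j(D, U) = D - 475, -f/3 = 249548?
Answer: 319008183443/2 ≈ 1.5950e+11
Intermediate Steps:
f = -748644 (f = -3*249548 = -748644)
j(D, U) = -475 + D
A(y) = -165/2 (A(y) = (-5*66)/4 = (¼)*(-330) = -165/2)
J = 159504091639 (J = (-748644 - 23089)*(-206224 + (-475 + (-2 + 6)²)) = -771733*(-206224 + (-475 + 4²)) = -771733*(-206224 + (-475 + 16)) = -771733*(-206224 - 459) = -771733*(-206683) = 159504091639)
J - A(-493) = 159504091639 - 1*(-165/2) = 159504091639 + 165/2 = 319008183443/2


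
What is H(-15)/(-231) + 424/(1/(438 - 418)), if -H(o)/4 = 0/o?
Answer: 8480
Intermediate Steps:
H(o) = 0 (H(o) = -0/o = -4*0 = 0)
H(-15)/(-231) + 424/(1/(438 - 418)) = 0/(-231) + 424/(1/(438 - 418)) = 0*(-1/231) + 424/(1/20) = 0 + 424/(1/20) = 0 + 424*20 = 0 + 8480 = 8480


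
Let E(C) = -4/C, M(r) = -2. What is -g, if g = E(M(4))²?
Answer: -4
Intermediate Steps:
g = 4 (g = (-4/(-2))² = (-4*(-½))² = 2² = 4)
-g = -1*4 = -4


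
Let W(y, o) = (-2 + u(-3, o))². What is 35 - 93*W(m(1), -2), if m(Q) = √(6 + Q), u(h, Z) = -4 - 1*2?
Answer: -5917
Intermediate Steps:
u(h, Z) = -6 (u(h, Z) = -4 - 2 = -6)
W(y, o) = 64 (W(y, o) = (-2 - 6)² = (-8)² = 64)
35 - 93*W(m(1), -2) = 35 - 93*64 = 35 - 5952 = -5917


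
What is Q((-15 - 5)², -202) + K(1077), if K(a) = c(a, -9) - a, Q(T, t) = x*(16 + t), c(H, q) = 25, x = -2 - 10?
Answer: 1180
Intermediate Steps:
x = -12
Q(T, t) = -192 - 12*t (Q(T, t) = -12*(16 + t) = -192 - 12*t)
K(a) = 25 - a
Q((-15 - 5)², -202) + K(1077) = (-192 - 12*(-202)) + (25 - 1*1077) = (-192 + 2424) + (25 - 1077) = 2232 - 1052 = 1180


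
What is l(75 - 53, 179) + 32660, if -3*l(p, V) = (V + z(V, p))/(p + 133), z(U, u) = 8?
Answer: 15186713/465 ≈ 32660.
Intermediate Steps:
l(p, V) = -(8 + V)/(3*(133 + p)) (l(p, V) = -(V + 8)/(3*(p + 133)) = -(8 + V)/(3*(133 + p)))
l(75 - 53, 179) + 32660 = (-8 - 1*179)/(3*(133 + (75 - 53))) + 32660 = (-8 - 179)/(3*(133 + 22)) + 32660 = (⅓)*(-187)/155 + 32660 = (⅓)*(1/155)*(-187) + 32660 = -187/465 + 32660 = 15186713/465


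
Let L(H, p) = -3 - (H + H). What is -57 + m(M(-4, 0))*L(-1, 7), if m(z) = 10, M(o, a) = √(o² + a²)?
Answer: -67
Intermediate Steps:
M(o, a) = √(a² + o²)
L(H, p) = -3 - 2*H
-57 + m(M(-4, 0))*L(-1, 7) = -57 + 10*(-3 - 2*(-1)) = -57 + 10*(-3 + 2) = -57 + 10*(-1) = -57 - 10 = -67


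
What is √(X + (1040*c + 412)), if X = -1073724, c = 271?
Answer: 4*I*√49467 ≈ 889.65*I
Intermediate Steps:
√(X + (1040*c + 412)) = √(-1073724 + (1040*271 + 412)) = √(-1073724 + (281840 + 412)) = √(-1073724 + 282252) = √(-791472) = 4*I*√49467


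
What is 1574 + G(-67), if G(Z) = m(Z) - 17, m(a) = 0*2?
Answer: 1557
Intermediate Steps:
m(a) = 0
G(Z) = -17 (G(Z) = 0 - 17 = -17)
1574 + G(-67) = 1574 - 17 = 1557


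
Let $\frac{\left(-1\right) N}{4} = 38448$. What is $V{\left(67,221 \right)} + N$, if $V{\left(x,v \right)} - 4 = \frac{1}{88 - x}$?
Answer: $- \frac{3229547}{21} \approx -1.5379 \cdot 10^{5}$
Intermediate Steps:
$N = -153792$ ($N = \left(-4\right) 38448 = -153792$)
$V{\left(x,v \right)} = 4 + \frac{1}{88 - x}$
$V{\left(67,221 \right)} + N = \frac{-353 + 4 \cdot 67}{-88 + 67} - 153792 = \frac{-353 + 268}{-21} - 153792 = \left(- \frac{1}{21}\right) \left(-85\right) - 153792 = \frac{85}{21} - 153792 = - \frac{3229547}{21}$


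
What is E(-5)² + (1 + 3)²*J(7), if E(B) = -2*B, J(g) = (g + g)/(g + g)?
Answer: 116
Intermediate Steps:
J(g) = 1 (J(g) = (2*g)/((2*g)) = (2*g)*(1/(2*g)) = 1)
E(-5)² + (1 + 3)²*J(7) = (-2*(-5))² + (1 + 3)²*1 = 10² + 4²*1 = 100 + 16*1 = 100 + 16 = 116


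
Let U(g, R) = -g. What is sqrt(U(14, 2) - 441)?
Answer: I*sqrt(455) ≈ 21.331*I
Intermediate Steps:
sqrt(U(14, 2) - 441) = sqrt(-1*14 - 441) = sqrt(-14 - 441) = sqrt(-455) = I*sqrt(455)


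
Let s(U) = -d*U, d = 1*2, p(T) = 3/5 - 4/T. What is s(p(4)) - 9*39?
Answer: -1751/5 ≈ -350.20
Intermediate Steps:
p(T) = ⅗ - 4/T (p(T) = 3*(⅕) - 4/T = ⅗ - 4/T)
d = 2
s(U) = -2*U
s(p(4)) - 9*39 = -2*(⅗ - 4/4) - 9*39 = -2*(⅗ - 4*¼) - 351 = -2*(⅗ - 1) - 351 = -2*(-⅖) - 351 = ⅘ - 351 = -1751/5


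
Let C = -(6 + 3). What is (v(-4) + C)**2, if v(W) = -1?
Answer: 100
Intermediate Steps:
C = -9 (C = -1*9 = -9)
(v(-4) + C)**2 = (-1 - 9)**2 = (-10)**2 = 100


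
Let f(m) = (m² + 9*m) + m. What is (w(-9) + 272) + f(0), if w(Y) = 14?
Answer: 286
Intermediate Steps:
f(m) = m² + 10*m
(w(-9) + 272) + f(0) = (14 + 272) + 0*(10 + 0) = 286 + 0*10 = 286 + 0 = 286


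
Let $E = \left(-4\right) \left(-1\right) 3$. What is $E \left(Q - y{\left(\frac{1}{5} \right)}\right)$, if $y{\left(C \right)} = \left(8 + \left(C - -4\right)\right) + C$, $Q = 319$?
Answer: $\frac{18396}{5} \approx 3679.2$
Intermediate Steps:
$y{\left(C \right)} = 12 + 2 C$ ($y{\left(C \right)} = \left(8 + \left(C + 4\right)\right) + C = \left(8 + \left(4 + C\right)\right) + C = \left(12 + C\right) + C = 12 + 2 C$)
$E = 12$ ($E = 4 \cdot 3 = 12$)
$E \left(Q - y{\left(\frac{1}{5} \right)}\right) = 12 \left(319 - \left(12 + \frac{2}{5}\right)\right) = 12 \left(319 - \frac{62}{5}\right) = 12 \cdot \frac{1533}{5} = \frac{18396}{5}$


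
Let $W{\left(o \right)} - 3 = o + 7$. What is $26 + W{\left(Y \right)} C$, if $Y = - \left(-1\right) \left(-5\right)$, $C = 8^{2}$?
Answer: $346$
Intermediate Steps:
$C = 64$
$Y = -5$ ($Y = \left(-1\right) 5 = -5$)
$W{\left(o \right)} = 10 + o$ ($W{\left(o \right)} = 3 + \left(o + 7\right) = 3 + \left(7 + o\right) = 10 + o$)
$26 + W{\left(Y \right)} C = 26 + \left(10 - 5\right) 64 = 26 + 5 \cdot 64 = 26 + 320 = 346$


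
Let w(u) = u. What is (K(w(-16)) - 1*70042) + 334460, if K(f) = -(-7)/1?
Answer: 264425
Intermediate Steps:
K(f) = 7 (K(f) = -(-7) = -7*(-1) = 7)
(K(w(-16)) - 1*70042) + 334460 = (7 - 1*70042) + 334460 = (7 - 70042) + 334460 = -70035 + 334460 = 264425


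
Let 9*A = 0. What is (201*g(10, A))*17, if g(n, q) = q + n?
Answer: 34170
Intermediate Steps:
A = 0 (A = (⅑)*0 = 0)
g(n, q) = n + q
(201*g(10, A))*17 = (201*(10 + 0))*17 = (201*10)*17 = 2010*17 = 34170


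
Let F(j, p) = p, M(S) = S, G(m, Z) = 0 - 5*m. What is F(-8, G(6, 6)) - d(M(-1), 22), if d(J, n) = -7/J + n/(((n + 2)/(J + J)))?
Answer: -211/6 ≈ -35.167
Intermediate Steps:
G(m, Z) = -5*m
d(J, n) = -7/J + 2*J*n/(2 + n) (d(J, n) = -7/J + n/(((2 + n)/((2*J)))) = -7/J + n/(((2 + n)*(1/(2*J)))) = -7/J + n/(((2 + n)/(2*J))) = -7/J + n*(2*J/(2 + n)) = -7/J + 2*J*n/(2 + n))
F(-8, G(6, 6)) - d(M(-1), 22) = -5*6 - (-14 - 7*22 + 2*22*(-1)**2)/((-1)*(2 + 22)) = -30 - (-1)*(-14 - 154 + 2*22*1)/24 = -30 - (-1)*(-14 - 154 + 44)/24 = -30 - (-1)*(-124)/24 = -30 - 1*31/6 = -30 - 31/6 = -211/6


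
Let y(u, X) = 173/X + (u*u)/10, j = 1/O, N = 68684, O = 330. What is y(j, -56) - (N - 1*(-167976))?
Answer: -902041364809/3811500 ≈ -2.3666e+5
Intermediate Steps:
j = 1/330 ≈ 0.0030303
y(u, X) = 173/X + u²/10 (y(u, X) = 173/X + u²*(⅒) = 173/X + u²/10)
y(j, -56) - (N - 1*(-167976)) = (173/(-56) + (1/330)²/10) - (68684 - 1*(-167976)) = (173*(-1/56) + (⅒)*(1/108900)) - (68684 + 167976) = (-173/56 + 1/1089000) - 1*236660 = -11774809/3811500 - 236660 = -902041364809/3811500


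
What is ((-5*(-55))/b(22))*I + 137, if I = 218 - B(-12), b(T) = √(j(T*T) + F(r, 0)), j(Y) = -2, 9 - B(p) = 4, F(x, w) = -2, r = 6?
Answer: 137 - 58575*I/2 ≈ 137.0 - 29288.0*I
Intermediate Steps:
B(p) = 5 (B(p) = 9 - 1*4 = 9 - 4 = 5)
b(T) = 2*I (b(T) = √(-2 - 2) = √(-4) = 2*I)
I = 213 (I = 218 - 1*5 = 218 - 5 = 213)
((-5*(-55))/b(22))*I + 137 = ((-5*(-55))/((2*I)))*213 + 137 = (275*(-I/2))*213 + 137 = -275*I/2*213 + 137 = -58575*I/2 + 137 = 137 - 58575*I/2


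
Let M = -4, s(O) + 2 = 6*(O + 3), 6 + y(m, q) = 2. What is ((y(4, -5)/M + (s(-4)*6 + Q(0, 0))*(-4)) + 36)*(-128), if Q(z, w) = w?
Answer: -29312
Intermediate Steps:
y(m, q) = -4 (y(m, q) = -6 + 2 = -4)
s(O) = 16 + 6*O (s(O) = -2 + 6*(O + 3) = -2 + 6*(3 + O) = -2 + (18 + 6*O) = 16 + 6*O)
((y(4, -5)/M + (s(-4)*6 + Q(0, 0))*(-4)) + 36)*(-128) = ((-4/(-4) + ((16 + 6*(-4))*6 + 0)*(-4)) + 36)*(-128) = ((-4*(-¼) + ((16 - 24)*6 + 0)*(-4)) + 36)*(-128) = ((1 + (-8*6 + 0)*(-4)) + 36)*(-128) = ((1 + (-48 + 0)*(-4)) + 36)*(-128) = ((1 - 48*(-4)) + 36)*(-128) = ((1 + 192) + 36)*(-128) = (193 + 36)*(-128) = 229*(-128) = -29312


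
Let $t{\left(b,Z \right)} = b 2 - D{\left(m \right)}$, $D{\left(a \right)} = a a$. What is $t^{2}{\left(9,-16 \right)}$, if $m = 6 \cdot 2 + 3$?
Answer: $42849$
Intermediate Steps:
$m = 15$ ($m = 12 + 3 = 15$)
$D{\left(a \right)} = a^{2}$
$t{\left(b,Z \right)} = -225 + 2 b$ ($t{\left(b,Z \right)} = b 2 - 15^{2} = 2 b - 225 = -225 + 2 b$)
$t^{2}{\left(9,-16 \right)} = \left(-225 + 2 \cdot 9\right)^{2} = \left(-225 + 18\right)^{2} = \left(-207\right)^{2} = 42849$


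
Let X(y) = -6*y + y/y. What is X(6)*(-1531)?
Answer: 53585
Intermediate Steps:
X(y) = 1 - 6*y (X(y) = -6*y + 1 = 1 - 6*y)
X(6)*(-1531) = (1 - 6*6)*(-1531) = (1 - 36)*(-1531) = -35*(-1531) = 53585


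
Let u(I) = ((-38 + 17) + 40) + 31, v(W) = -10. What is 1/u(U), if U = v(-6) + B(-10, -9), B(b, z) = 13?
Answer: 1/50 ≈ 0.020000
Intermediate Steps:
U = 3 (U = -10 + 13 = 3)
u(I) = 50 (u(I) = (-21 + 40) + 31 = 19 + 31 = 50)
1/u(U) = 1/50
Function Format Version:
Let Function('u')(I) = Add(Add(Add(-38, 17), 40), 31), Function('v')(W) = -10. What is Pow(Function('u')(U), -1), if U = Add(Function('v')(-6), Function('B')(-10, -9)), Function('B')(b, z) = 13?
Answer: Rational(1, 50) ≈ 0.020000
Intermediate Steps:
U = 3 (U = Add(-10, 13) = 3)
Function('u')(I) = 50 (Function('u')(I) = Add(Add(-21, 40), 31) = Add(19, 31) = 50)
Pow(Function('u')(U), -1) = Pow(50, -1) = Rational(1, 50)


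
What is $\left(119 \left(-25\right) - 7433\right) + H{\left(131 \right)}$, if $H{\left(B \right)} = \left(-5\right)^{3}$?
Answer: $-10533$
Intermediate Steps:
$H{\left(B \right)} = -125$
$\left(119 \left(-25\right) - 7433\right) + H{\left(131 \right)} = \left(119 \left(-25\right) - 7433\right) - 125 = \left(-2975 + \left(-10829 + 3396\right)\right) - 125 = \left(-2975 - 7433\right) - 125 = -10408 - 125 = -10533$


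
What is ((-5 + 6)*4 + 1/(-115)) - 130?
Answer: -14491/115 ≈ -126.01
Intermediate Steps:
((-5 + 6)*4 + 1/(-115)) - 130 = (1*4 - 1/115) - 130 = (4 - 1/115) - 130 = 459/115 - 130 = -14491/115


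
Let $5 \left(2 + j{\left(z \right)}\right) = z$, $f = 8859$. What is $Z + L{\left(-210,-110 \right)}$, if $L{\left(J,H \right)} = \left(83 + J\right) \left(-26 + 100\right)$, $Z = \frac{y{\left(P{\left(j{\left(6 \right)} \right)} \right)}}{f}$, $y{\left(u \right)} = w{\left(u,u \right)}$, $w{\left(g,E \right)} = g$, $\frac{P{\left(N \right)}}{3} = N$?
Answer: $- \frac{138761474}{14765} \approx -9398.0$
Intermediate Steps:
$j{\left(z \right)} = -2 + \frac{z}{5}$
$P{\left(N \right)} = 3 N$
$y{\left(u \right)} = u$
$Z = - \frac{4}{14765}$ ($Z = \frac{3 \left(-2 + \frac{1}{5} \cdot 6\right)}{8859} = 3 \left(-2 + \frac{6}{5}\right) \frac{1}{8859} = 3 \left(- \frac{4}{5}\right) \frac{1}{8859} = \left(- \frac{12}{5}\right) \frac{1}{8859} = - \frac{4}{14765} \approx -0.00027091$)
$L{\left(J,H \right)} = 6142 + 74 J$ ($L{\left(J,H \right)} = \left(83 + J\right) 74 = 6142 + 74 J$)
$Z + L{\left(-210,-110 \right)} = - \frac{4}{14765} + \left(6142 + 74 \left(-210\right)\right) = - \frac{4}{14765} + \left(6142 - 15540\right) = - \frac{4}{14765} - 9398 = - \frac{138761474}{14765}$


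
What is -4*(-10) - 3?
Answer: 37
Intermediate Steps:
-4*(-10) - 3 = 40 - 3 = 37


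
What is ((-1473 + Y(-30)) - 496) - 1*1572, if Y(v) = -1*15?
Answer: -3556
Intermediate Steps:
Y(v) = -15
((-1473 + Y(-30)) - 496) - 1*1572 = ((-1473 - 15) - 496) - 1*1572 = (-1488 - 496) - 1572 = -1984 - 1572 = -3556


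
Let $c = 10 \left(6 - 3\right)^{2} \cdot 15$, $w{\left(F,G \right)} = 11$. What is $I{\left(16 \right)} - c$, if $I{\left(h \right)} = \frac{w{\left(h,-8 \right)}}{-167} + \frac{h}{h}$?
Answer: $- \frac{225294}{167} \approx -1349.1$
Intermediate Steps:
$I{\left(h \right)} = \frac{156}{167}$ ($I{\left(h \right)} = \frac{11}{-167} + \frac{h}{h} = 11 \left(- \frac{1}{167}\right) + 1 = - \frac{11}{167} + 1 = \frac{156}{167}$)
$c = 1350$ ($c = 10 \cdot 3^{2} \cdot 15 = 10 \cdot 9 \cdot 15 = 90 \cdot 15 = 1350$)
$I{\left(16 \right)} - c = \frac{156}{167} - 1350 = - \frac{225294}{167}$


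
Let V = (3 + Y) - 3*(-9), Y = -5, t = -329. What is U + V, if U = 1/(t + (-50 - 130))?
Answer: 12724/509 ≈ 24.998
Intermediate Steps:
U = -1/509 (U = 1/(-329 + (-50 - 130)) = 1/(-329 - 180) = 1/(-509) = -1/509 ≈ -0.0019646)
V = 25 (V = (3 - 5) - 3*(-9) = -2 + 27 = 25)
U + V = -1/509 + 25 = 12724/509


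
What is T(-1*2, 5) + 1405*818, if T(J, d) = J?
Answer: 1149288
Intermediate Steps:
T(-1*2, 5) + 1405*818 = -1*2 + 1405*818 = -2 + 1149290 = 1149288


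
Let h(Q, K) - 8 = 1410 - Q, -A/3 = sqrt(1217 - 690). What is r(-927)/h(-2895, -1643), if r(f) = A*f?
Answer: 2781*sqrt(527)/4313 ≈ 14.802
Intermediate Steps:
A = -3*sqrt(527) (A = -3*sqrt(1217 - 690) = -3*sqrt(527) ≈ -68.869)
r(f) = -3*f*sqrt(527) (r(f) = (-3*sqrt(527))*f = -3*f*sqrt(527))
h(Q, K) = 1418 - Q (h(Q, K) = 8 + (1410 - Q) = 1418 - Q)
r(-927)/h(-2895, -1643) = (-3*(-927)*sqrt(527))/(1418 - 1*(-2895)) = (2781*sqrt(527))/(1418 + 2895) = (2781*sqrt(527))/4313 = (2781*sqrt(527))*(1/4313) = 2781*sqrt(527)/4313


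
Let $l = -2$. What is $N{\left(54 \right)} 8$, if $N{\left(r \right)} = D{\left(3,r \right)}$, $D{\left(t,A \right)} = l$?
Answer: $-16$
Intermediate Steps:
$D{\left(t,A \right)} = -2$
$N{\left(r \right)} = -2$
$N{\left(54 \right)} 8 = \left(-2\right) 8 = -16$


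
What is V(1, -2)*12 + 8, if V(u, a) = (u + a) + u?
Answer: 8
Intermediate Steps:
V(u, a) = a + 2*u (V(u, a) = (a + u) + u = a + 2*u)
V(1, -2)*12 + 8 = (-2 + 2*1)*12 + 8 = (-2 + 2)*12 + 8 = 0*12 + 8 = 0 + 8 = 8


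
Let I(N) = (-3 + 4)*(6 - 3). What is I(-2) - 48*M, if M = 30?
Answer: -1437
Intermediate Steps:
I(N) = 3 (I(N) = 1*3 = 3)
I(-2) - 48*M = 3 - 48*30 = 3 - 1440 = -1437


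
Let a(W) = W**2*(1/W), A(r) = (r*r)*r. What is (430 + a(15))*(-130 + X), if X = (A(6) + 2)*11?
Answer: 1009260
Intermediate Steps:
A(r) = r**3 (A(r) = r**2*r = r**3)
a(W) = W (a(W) = W**2/W = W)
X = 2398 (X = (6**3 + 2)*11 = (216 + 2)*11 = 218*11 = 2398)
(430 + a(15))*(-130 + X) = (430 + 15)*(-130 + 2398) = 445*2268 = 1009260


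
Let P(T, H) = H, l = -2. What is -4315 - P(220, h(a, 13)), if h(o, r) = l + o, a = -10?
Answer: -4303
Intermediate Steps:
h(o, r) = -2 + o
-4315 - P(220, h(a, 13)) = -4315 - (-2 - 10) = -4315 - 1*(-12) = -4315 + 12 = -4303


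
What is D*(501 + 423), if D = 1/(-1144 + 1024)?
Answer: -77/10 ≈ -7.7000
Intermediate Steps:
D = -1/120 (D = 1/(-120) = -1/120 ≈ -0.0083333)
D*(501 + 423) = -(501 + 423)/120 = -1/120*924 = -77/10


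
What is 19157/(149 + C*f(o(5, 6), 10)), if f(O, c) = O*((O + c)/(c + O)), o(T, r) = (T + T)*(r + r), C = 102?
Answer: 19157/12389 ≈ 1.5463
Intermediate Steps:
o(T, r) = 4*T*r (o(T, r) = (2*T)*(2*r) = 4*T*r)
f(O, c) = O (f(O, c) = O*((O + c)/(O + c)) = O*1 = O)
19157/(149 + C*f(o(5, 6), 10)) = 19157/(149 + 102*(4*5*6)) = 19157/(149 + 102*120) = 19157/(149 + 12240) = 19157/12389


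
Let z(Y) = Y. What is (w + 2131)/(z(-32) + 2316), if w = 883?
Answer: 1507/1142 ≈ 1.3196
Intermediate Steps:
(w + 2131)/(z(-32) + 2316) = (883 + 2131)/(-32 + 2316) = 3014/2284 = 3014*(1/2284) = 1507/1142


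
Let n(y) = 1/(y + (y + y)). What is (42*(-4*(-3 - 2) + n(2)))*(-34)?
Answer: -28798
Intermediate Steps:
n(y) = 1/(3*y) (n(y) = 1/(y + 2*y) = 1/(3*y))
(42*(-4*(-3 - 2) + n(2)))*(-34) = (42*(-4*(-3 - 2) + (⅓)/2))*(-34) = (42*(-4*(-5) + (⅓)*(½)))*(-34) = (42*(20 + ⅙))*(-34) = (42*(121/6))*(-34) = 847*(-34) = -28798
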